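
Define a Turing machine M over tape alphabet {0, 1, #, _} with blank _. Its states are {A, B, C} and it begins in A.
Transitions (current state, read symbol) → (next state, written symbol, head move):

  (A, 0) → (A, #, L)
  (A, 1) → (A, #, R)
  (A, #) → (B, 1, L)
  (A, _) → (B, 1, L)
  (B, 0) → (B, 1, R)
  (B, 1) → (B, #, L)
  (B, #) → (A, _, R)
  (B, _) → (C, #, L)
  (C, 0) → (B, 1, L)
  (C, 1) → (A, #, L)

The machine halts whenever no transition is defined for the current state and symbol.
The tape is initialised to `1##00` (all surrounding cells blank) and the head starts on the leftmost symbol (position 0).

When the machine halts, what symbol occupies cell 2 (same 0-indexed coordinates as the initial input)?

state=A head=0 tape=[1]##00   (A,1)→(A,#,R)
state=A head=1 tape=#[#]#00   (A,#)→(B,1,L)
state=B head=0 tape=[#]1#00   (B,#)→(A,_,R)
state=A head=1 tape=_[1]#00   (A,1)→(A,#,R)
state=A head=2 tape=_#[#]00   (A,#)→(B,1,L)
state=B head=1 tape=_[#]100   (B,#)→(A,_,R)
state=A head=2 tape=__[1]00   (A,1)→(A,#,R)
state=A head=3 tape=__#[0]0   (A,0)→(A,#,L)
state=A head=2 tape=__[#]#0   (A,#)→(B,1,L)
state=B head=1 tape=_[_]1#0   (B,_)→(C,#,L)
state=C head=0 tape=[_]#1#0
Cell 2 holds 1 when M halts.

1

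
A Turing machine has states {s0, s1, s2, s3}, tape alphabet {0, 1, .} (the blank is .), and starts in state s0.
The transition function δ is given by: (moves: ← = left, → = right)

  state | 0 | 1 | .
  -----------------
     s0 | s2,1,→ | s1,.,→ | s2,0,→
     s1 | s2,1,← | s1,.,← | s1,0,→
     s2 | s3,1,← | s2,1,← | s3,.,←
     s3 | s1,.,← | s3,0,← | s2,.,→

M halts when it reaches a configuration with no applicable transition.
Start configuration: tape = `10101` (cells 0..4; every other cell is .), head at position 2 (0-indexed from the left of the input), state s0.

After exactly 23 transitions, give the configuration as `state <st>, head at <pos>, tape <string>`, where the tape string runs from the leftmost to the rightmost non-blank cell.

s0 | ...10[1]01   read 1 → write ., move →, go to s1
s1 | ...10.[0]1   read 0 → write 1, move ←, go to s2
s2 | ...10[.]11   read . → write ., move ←, go to s3
s3 | ...1[0].11   read 0 → write ., move ←, go to s1
s1 | ...[1]..11   read 1 → write ., move ←, go to s1
s1 | ..[.]...11   read . → write 0, move →, go to s1
s1 | ..0[.]..11   read . → write 0, move →, go to s1
s1 | ..00[.].11   read . → write 0, move →, go to s1
s1 | ..000[.]11   read . → write 0, move →, go to s1
s1 | ..0000[1]1   read 1 → write ., move ←, go to s1
s1 | ..000[0].1   read 0 → write 1, move ←, go to s2
s2 | ..00[0]1.1   read 0 → write 1, move ←, go to s3
s3 | ..0[0]11.1   read 0 → write ., move ←, go to s1
s1 | ..[0].11.1   read 0 → write 1, move ←, go to s2
s2 | .[.]1.11.1   read . → write ., move ←, go to s3
s3 | [.].1.11.1   read . → write ., move →, go to s2
s2 | .[.]1.11.1   read . → write ., move ←, go to s3
s3 | [.].1.11.1   read . → write ., move →, go to s2
s2 | .[.]1.11.1   read . → write ., move ←, go to s3
s3 | [.].1.11.1   read . → write ., move →, go to s2
s2 | .[.]1.11.1   read . → write ., move ←, go to s3
s3 | [.].1.11.1   read . → write ., move →, go to s2
s2 | .[.]1.11.1   read . → write ., move ←, go to s3
s3 | [.].1.11.1
After 23 steps: state s3, head at -3, tape 1.11.1.

state s3, head at -3, tape 1.11.1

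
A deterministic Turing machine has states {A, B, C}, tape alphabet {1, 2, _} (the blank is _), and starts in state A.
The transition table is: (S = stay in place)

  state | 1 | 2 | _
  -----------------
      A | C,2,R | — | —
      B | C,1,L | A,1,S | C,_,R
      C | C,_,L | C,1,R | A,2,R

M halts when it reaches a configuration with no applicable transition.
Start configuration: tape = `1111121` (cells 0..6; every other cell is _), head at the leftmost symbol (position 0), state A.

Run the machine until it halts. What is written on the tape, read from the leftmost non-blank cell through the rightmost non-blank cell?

121212

state=A head=0 tape=[1]111121   (A,1)→(C,2,R)
state=C head=1 tape=2[1]11121   (C,1)→(C,_,L)
state=C head=0 tape=[2]_11121   (C,2)→(C,1,R)
state=C head=1 tape=1[_]11121   (C,_)→(A,2,R)
state=A head=2 tape=12[1]1121   (A,1)→(C,2,R)
state=C head=3 tape=122[1]121   (C,1)→(C,_,L)
state=C head=2 tape=12[2]_121   (C,2)→(C,1,R)
state=C head=3 tape=121[_]121   (C,_)→(A,2,R)
state=A head=4 tape=1212[1]21   (A,1)→(C,2,R)
state=C head=5 tape=12122[2]1   (C,2)→(C,1,R)
state=C head=6 tape=121221[1]   (C,1)→(C,_,L)
state=C head=5 tape=12122[1]_   (C,1)→(C,_,L)
state=C head=4 tape=1212[2]__   (C,2)→(C,1,R)
state=C head=5 tape=12121[_]_   (C,_)→(A,2,R)
state=A head=6 tape=121212[_]
The non-blank tape span at halt is 121212.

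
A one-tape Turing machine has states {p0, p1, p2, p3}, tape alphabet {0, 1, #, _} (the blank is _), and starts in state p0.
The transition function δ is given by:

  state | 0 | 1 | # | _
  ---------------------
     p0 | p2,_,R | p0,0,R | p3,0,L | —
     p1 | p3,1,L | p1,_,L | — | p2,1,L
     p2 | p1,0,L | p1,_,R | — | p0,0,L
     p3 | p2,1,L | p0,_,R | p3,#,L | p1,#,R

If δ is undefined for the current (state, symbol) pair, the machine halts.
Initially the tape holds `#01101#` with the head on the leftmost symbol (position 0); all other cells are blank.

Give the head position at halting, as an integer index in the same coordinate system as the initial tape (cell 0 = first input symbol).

state=p0 head=0 tape=__[#]01101#   (p0,#)→(p3,0,L)
state=p3 head=-1 tape=_[_]001101#   (p3,_)→(p1,#,R)
state=p1 head=0 tape=_#[0]01101#   (p1,0)→(p3,1,L)
state=p3 head=-1 tape=_[#]101101#   (p3,#)→(p3,#,L)
state=p3 head=-2 tape=[_]#101101#   (p3,_)→(p1,#,R)
state=p1 head=-1 tape=#[#]101101#
At halt the head is at cell -1.

-1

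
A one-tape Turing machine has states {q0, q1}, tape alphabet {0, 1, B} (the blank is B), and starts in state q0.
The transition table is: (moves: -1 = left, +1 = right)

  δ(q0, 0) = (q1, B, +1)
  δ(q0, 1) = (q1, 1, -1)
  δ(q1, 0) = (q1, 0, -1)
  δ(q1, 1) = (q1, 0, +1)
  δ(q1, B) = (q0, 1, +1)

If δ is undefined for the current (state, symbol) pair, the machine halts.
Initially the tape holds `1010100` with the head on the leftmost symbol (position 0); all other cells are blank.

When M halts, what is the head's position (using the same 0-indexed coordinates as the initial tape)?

q0 | BB[1]010100BB   read 1 → write 1, move -1, go to q1
q1 | B[B]1010100BB   read B → write 1, move +1, go to q0
q0 | B1[1]010100BB   read 1 → write 1, move -1, go to q1
q1 | B[1]1010100BB   read 1 → write 0, move +1, go to q1
q1 | B0[1]010100BB   read 1 → write 0, move +1, go to q1
q1 | B00[0]10100BB   read 0 → write 0, move -1, go to q1
q1 | B0[0]010100BB   read 0 → write 0, move -1, go to q1
q1 | B[0]0010100BB   read 0 → write 0, move -1, go to q1
q1 | [B]00010100BB   read B → write 1, move +1, go to q0
q0 | 1[0]0010100BB   read 0 → write B, move +1, go to q1
q1 | 1B[0]010100BB   read 0 → write 0, move -1, go to q1
q1 | 1[B]0010100BB   read B → write 1, move +1, go to q0
q0 | 11[0]010100BB   read 0 → write B, move +1, go to q1
q1 | 11B[0]10100BB   read 0 → write 0, move -1, go to q1
q1 | 11[B]010100BB   read B → write 1, move +1, go to q0
q0 | 111[0]10100BB   read 0 → write B, move +1, go to q1
q1 | 111B[1]0100BB   read 1 → write 0, move +1, go to q1
q1 | 111B0[0]100BB   read 0 → write 0, move -1, go to q1
q1 | 111B[0]0100BB   read 0 → write 0, move -1, go to q1
q1 | 111[B]00100BB   read B → write 1, move +1, go to q0
q0 | 1111[0]0100BB   read 0 → write B, move +1, go to q1
q1 | 1111B[0]100BB   read 0 → write 0, move -1, go to q1
q1 | 1111[B]0100BB   read B → write 1, move +1, go to q0
q0 | 11111[0]100BB   read 0 → write B, move +1, go to q1
q1 | 11111B[1]00BB   read 1 → write 0, move +1, go to q1
q1 | 11111B0[0]0BB   read 0 → write 0, move -1, go to q1
q1 | 11111B[0]00BB   read 0 → write 0, move -1, go to q1
q1 | 11111[B]000BB   read B → write 1, move +1, go to q0
q0 | 111111[0]00BB   read 0 → write B, move +1, go to q1
q1 | 111111B[0]0BB   read 0 → write 0, move -1, go to q1
q1 | 111111[B]00BB   read B → write 1, move +1, go to q0
q0 | 1111111[0]0BB   read 0 → write B, move +1, go to q1
q1 | 1111111B[0]BB   read 0 → write 0, move -1, go to q1
q1 | 1111111[B]0BB   read B → write 1, move +1, go to q0
q0 | 11111111[0]BB   read 0 → write B, move +1, go to q1
q1 | 11111111B[B]B   read B → write 1, move +1, go to q0
q0 | 11111111B1[B]
At halt the head is at cell 8.

8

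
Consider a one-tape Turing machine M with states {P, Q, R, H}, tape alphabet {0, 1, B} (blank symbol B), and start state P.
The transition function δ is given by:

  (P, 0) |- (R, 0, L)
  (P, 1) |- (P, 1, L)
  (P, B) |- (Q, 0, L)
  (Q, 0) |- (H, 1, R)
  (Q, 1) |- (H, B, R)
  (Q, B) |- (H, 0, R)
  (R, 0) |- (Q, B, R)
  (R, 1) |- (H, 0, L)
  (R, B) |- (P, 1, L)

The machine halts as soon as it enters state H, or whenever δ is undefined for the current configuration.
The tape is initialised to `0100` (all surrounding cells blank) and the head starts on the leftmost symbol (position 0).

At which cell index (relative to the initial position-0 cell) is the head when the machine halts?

state=P head=0 tape=BBB[0]100   (P,0)→(R,0,L)
state=R head=-1 tape=BB[B]0100   (R,B)→(P,1,L)
state=P head=-2 tape=B[B]10100   (P,B)→(Q,0,L)
state=Q head=-3 tape=[B]010100   (Q,B)→(H,0,R)
state=H head=-2 tape=0[0]10100
At halt the head is at cell -2.

-2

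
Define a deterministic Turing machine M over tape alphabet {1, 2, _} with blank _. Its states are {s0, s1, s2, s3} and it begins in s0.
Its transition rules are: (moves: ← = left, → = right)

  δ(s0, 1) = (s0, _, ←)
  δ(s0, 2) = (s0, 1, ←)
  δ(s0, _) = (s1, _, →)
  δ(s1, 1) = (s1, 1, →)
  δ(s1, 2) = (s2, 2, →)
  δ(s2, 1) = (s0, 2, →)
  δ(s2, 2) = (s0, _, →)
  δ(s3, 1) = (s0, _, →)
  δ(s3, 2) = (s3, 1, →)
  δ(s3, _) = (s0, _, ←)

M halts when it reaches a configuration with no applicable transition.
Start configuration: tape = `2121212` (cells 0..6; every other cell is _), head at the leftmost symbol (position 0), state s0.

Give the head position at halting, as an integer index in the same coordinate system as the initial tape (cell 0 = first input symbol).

s0 | _[2]121212   read 2 → write 1, move ←, go to s0
s0 | [_]1121212   read _ → write _, move →, go to s1
s1 | _[1]121212   read 1 → write 1, move →, go to s1
s1 | _1[1]21212   read 1 → write 1, move →, go to s1
s1 | _11[2]1212   read 2 → write 2, move →, go to s2
s2 | _112[1]212   read 1 → write 2, move →, go to s0
s0 | _1122[2]12   read 2 → write 1, move ←, go to s0
s0 | _112[2]112   read 2 → write 1, move ←, go to s0
s0 | _11[2]1112   read 2 → write 1, move ←, go to s0
s0 | _1[1]11112   read 1 → write _, move ←, go to s0
s0 | _[1]_11112   read 1 → write _, move ←, go to s0
s0 | [_]__11112   read _ → write _, move →, go to s1
s1 | _[_]_11112
At halt the head is at cell 0.

0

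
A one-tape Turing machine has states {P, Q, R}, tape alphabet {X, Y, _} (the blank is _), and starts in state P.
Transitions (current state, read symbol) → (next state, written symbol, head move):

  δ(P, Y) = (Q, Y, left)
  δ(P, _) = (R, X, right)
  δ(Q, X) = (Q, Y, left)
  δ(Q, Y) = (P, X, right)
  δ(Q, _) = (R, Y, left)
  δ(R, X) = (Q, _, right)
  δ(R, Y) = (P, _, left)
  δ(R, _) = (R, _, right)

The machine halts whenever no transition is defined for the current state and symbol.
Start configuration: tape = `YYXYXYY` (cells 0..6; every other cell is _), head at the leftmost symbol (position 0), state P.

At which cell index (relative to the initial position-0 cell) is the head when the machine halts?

4

state=P head=0 tape=__[Y]YXYXYY   (P,Y)→(Q,Y,left)
state=Q head=-1 tape=_[_]YYXYXYY   (Q,_)→(R,Y,left)
state=R head=-2 tape=[_]YYYXYXYY   (R,_)→(R,_,right)
state=R head=-1 tape=_[Y]YYXYXYY   (R,Y)→(P,_,left)
state=P head=-2 tape=[_]_YYXYXYY   (P,_)→(R,X,right)
state=R head=-1 tape=X[_]YYXYXYY   (R,_)→(R,_,right)
state=R head=0 tape=X_[Y]YXYXYY   (R,Y)→(P,_,left)
state=P head=-1 tape=X[_]_YXYXYY   (P,_)→(R,X,right)
state=R head=0 tape=XX[_]YXYXYY   (R,_)→(R,_,right)
state=R head=1 tape=XX_[Y]XYXYY   (R,Y)→(P,_,left)
state=P head=0 tape=XX[_]_XYXYY   (P,_)→(R,X,right)
state=R head=1 tape=XXX[_]XYXYY   (R,_)→(R,_,right)
state=R head=2 tape=XXX_[X]YXYY   (R,X)→(Q,_,right)
state=Q head=3 tape=XXX__[Y]XYY   (Q,Y)→(P,X,right)
state=P head=4 tape=XXX__X[X]YY
At halt the head is at cell 4.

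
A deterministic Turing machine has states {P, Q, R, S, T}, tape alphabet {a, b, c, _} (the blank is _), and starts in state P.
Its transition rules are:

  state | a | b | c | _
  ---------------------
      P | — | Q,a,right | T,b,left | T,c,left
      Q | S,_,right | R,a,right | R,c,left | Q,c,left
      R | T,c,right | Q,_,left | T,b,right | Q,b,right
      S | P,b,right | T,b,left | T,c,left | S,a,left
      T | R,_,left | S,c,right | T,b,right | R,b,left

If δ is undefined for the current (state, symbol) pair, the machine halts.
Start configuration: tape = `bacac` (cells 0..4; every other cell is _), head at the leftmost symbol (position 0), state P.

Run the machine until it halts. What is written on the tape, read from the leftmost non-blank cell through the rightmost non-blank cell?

caaabbaab

state=P head=0 tape=[b]acac____   (P,b)→(Q,a,right)
state=Q head=1 tape=a[a]cac____   (Q,a)→(S,_,right)
state=S head=2 tape=a_[c]ac____   (S,c)→(T,c,left)
state=T head=1 tape=a[_]cac____   (T,_)→(R,b,left)
state=R head=0 tape=[a]bcac____   (R,a)→(T,c,right)
state=T head=1 tape=c[b]cac____   (T,b)→(S,c,right)
state=S head=2 tape=cc[c]ac____   (S,c)→(T,c,left)
state=T head=1 tape=c[c]cac____   (T,c)→(T,b,right)
state=T head=2 tape=cb[c]ac____   (T,c)→(T,b,right)
state=T head=3 tape=cbb[a]c____   (T,a)→(R,_,left)
state=R head=2 tape=cb[b]_c____   (R,b)→(Q,_,left)
state=Q head=1 tape=c[b]__c____   (Q,b)→(R,a,right)
state=R head=2 tape=ca[_]_c____   (R,_)→(Q,b,right)
state=Q head=3 tape=cab[_]c____   (Q,_)→(Q,c,left)
state=Q head=2 tape=ca[b]cc____   (Q,b)→(R,a,right)
state=R head=3 tape=caa[c]c____   (R,c)→(T,b,right)
state=T head=4 tape=caab[c]____   (T,c)→(T,b,right)
state=T head=5 tape=caabb[_]___   (T,_)→(R,b,left)
state=R head=4 tape=caab[b]b___   (R,b)→(Q,_,left)
state=Q head=3 tape=caa[b]_b___   (Q,b)→(R,a,right)
state=R head=4 tape=caaa[_]b___   (R,_)→(Q,b,right)
state=Q head=5 tape=caaab[b]___   (Q,b)→(R,a,right)
state=R head=6 tape=caaaba[_]__   (R,_)→(Q,b,right)
state=Q head=7 tape=caaabab[_]_   (Q,_)→(Q,c,left)
state=Q head=6 tape=caaaba[b]c_   (Q,b)→(R,a,right)
state=R head=7 tape=caaabaa[c]_   (R,c)→(T,b,right)
state=T head=8 tape=caaabaab[_]   (T,_)→(R,b,left)
state=R head=7 tape=caaabaa[b]b   (R,b)→(Q,_,left)
state=Q head=6 tape=caaaba[a]_b   (Q,a)→(S,_,right)
state=S head=7 tape=caaaba_[_]b   (S,_)→(S,a,left)
state=S head=6 tape=caaaba[_]ab   (S,_)→(S,a,left)
state=S head=5 tape=caaab[a]aab   (S,a)→(P,b,right)
state=P head=6 tape=caaabb[a]ab
The non-blank tape span at halt is caaabbaab.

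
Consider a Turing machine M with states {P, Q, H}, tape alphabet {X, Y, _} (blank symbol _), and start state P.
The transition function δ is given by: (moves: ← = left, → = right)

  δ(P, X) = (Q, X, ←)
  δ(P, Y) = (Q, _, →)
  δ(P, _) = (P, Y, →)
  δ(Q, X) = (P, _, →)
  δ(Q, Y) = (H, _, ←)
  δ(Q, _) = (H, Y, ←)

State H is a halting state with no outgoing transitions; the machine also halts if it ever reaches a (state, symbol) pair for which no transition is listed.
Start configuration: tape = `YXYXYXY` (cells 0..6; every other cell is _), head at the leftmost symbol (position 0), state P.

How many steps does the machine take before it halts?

state=P head=0 tape=[Y]XYXYXY_   (P,Y)→(Q,_,→)
state=Q head=1 tape=_[X]YXYXY_   (Q,X)→(P,_,→)
state=P head=2 tape=__[Y]XYXY_   (P,Y)→(Q,_,→)
state=Q head=3 tape=___[X]YXY_   (Q,X)→(P,_,→)
state=P head=4 tape=____[Y]XY_   (P,Y)→(Q,_,→)
state=Q head=5 tape=_____[X]Y_   (Q,X)→(P,_,→)
state=P head=6 tape=______[Y]_   (P,Y)→(Q,_,→)
state=Q head=7 tape=_______[_]   (Q,_)→(H,Y,←)
state=H head=6 tape=______[_]Y
M halts after 8 transitions.

8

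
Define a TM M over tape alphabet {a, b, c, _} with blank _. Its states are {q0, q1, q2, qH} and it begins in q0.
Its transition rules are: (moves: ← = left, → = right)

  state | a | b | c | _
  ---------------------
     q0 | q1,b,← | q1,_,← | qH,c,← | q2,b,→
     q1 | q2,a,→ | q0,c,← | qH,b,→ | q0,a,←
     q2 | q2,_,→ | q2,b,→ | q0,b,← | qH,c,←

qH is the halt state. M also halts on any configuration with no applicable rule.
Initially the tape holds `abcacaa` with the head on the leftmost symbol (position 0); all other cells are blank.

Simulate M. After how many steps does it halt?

q0 | _____[a]bcacaa   read a → write b, move ←, go to q1
q1 | ____[_]bbcacaa   read _ → write a, move ←, go to q0
q0 | ___[_]abbcacaa   read _ → write b, move →, go to q2
q2 | ___b[a]bbcacaa   read a → write _, move →, go to q2
q2 | ___b_[b]bcacaa   read b → write b, move →, go to q2
q2 | ___b_b[b]cacaa   read b → write b, move →, go to q2
q2 | ___b_bb[c]acaa   read c → write b, move ←, go to q0
q0 | ___b_b[b]bacaa   read b → write _, move ←, go to q1
q1 | ___b_[b]_bacaa   read b → write c, move ←, go to q0
q0 | ___b[_]c_bacaa   read _ → write b, move →, go to q2
q2 | ___bb[c]_bacaa   read c → write b, move ←, go to q0
q0 | ___b[b]b_bacaa   read b → write _, move ←, go to q1
q1 | ___[b]_b_bacaa   read b → write c, move ←, go to q0
q0 | __[_]c_b_bacaa   read _ → write b, move →, go to q2
q2 | __b[c]_b_bacaa   read c → write b, move ←, go to q0
q0 | __[b]b_b_bacaa   read b → write _, move ←, go to q1
q1 | _[_]_b_b_bacaa   read _ → write a, move ←, go to q0
q0 | [_]a_b_b_bacaa   read _ → write b, move →, go to q2
q2 | b[a]_b_b_bacaa   read a → write _, move →, go to q2
q2 | b_[_]b_b_bacaa   read _ → write c, move ←, go to qH
qH | b[_]cb_b_bacaa
M halts after 20 transitions.

20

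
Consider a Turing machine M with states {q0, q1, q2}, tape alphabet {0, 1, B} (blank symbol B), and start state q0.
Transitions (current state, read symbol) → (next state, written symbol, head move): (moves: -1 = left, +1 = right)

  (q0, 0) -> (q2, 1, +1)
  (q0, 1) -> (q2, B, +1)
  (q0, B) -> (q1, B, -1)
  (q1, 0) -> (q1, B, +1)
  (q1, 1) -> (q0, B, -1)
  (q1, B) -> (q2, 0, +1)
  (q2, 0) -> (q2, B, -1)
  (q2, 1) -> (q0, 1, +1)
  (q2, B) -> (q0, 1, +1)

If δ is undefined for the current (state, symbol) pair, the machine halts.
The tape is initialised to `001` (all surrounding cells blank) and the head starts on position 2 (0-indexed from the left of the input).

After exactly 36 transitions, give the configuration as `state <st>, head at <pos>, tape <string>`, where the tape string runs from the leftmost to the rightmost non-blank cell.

q0 | 00[1]BB   read 1 → write B, move +1, go to q2
q2 | 00B[B]B   read B → write 1, move +1, go to q0
q0 | 00B1[B]   read B → write B, move -1, go to q1
q1 | 00B[1]B   read 1 → write B, move -1, go to q0
q0 | 00[B]BB   read B → write B, move -1, go to q1
q1 | 0[0]BBB   read 0 → write B, move +1, go to q1
q1 | 0B[B]BB   read B → write 0, move +1, go to q2
q2 | 0B0[B]B   read B → write 1, move +1, go to q0
q0 | 0B01[B]   read B → write B, move -1, go to q1
q1 | 0B0[1]B   read 1 → write B, move -1, go to q0
q0 | 0B[0]BB   read 0 → write 1, move +1, go to q2
q2 | 0B1[B]B   read B → write 1, move +1, go to q0
q0 | 0B11[B]   read B → write B, move -1, go to q1
q1 | 0B1[1]B   read 1 → write B, move -1, go to q0
q0 | 0B[1]BB   read 1 → write B, move +1, go to q2
q2 | 0BB[B]B   read B → write 1, move +1, go to q0
q0 | 0BB1[B]   read B → write B, move -1, go to q1
q1 | 0BB[1]B   read 1 → write B, move -1, go to q0
q0 | 0B[B]BB   read B → write B, move -1, go to q1
q1 | 0[B]BBB   read B → write 0, move +1, go to q2
q2 | 00[B]BB   read B → write 1, move +1, go to q0
q0 | 001[B]B   read B → write B, move -1, go to q1
q1 | 00[1]BB   read 1 → write B, move -1, go to q0
q0 | 0[0]BBB   read 0 → write 1, move +1, go to q2
q2 | 01[B]BB   read B → write 1, move +1, go to q0
q0 | 011[B]B   read B → write B, move -1, go to q1
q1 | 01[1]BB   read 1 → write B, move -1, go to q0
q0 | 0[1]BBB   read 1 → write B, move +1, go to q2
q2 | 0B[B]BB   read B → write 1, move +1, go to q0
q0 | 0B1[B]B   read B → write B, move -1, go to q1
q1 | 0B[1]BB   read 1 → write B, move -1, go to q0
q0 | 0[B]BBB   read B → write B, move -1, go to q1
q1 | [0]BBBB   read 0 → write B, move +1, go to q1
q1 | B[B]BBB   read B → write 0, move +1, go to q2
q2 | B0[B]BB   read B → write 1, move +1, go to q0
q0 | B01[B]B   read B → write B, move -1, go to q1
q1 | B0[1]BB
After 36 steps: state q1, head at 2, tape 01.

state q1, head at 2, tape 01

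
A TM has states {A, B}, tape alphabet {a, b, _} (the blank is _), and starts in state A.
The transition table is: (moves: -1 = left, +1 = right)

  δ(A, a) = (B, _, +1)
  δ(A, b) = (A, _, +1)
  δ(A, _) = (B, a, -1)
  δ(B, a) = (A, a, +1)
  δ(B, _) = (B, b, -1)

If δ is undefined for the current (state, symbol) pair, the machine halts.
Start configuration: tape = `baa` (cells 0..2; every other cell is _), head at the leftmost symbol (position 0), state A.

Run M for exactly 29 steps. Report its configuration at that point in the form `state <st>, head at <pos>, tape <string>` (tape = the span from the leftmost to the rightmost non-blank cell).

A | [b]aa_____   read b → write _, move +1, go to A
A | _[a]a_____   read a → write _, move +1, go to B
B | __[a]_____   read a → write a, move +1, go to A
A | __a[_]____   read _ → write a, move -1, go to B
B | __[a]a____   read a → write a, move +1, go to A
A | __a[a]____   read a → write _, move +1, go to B
B | __a_[_]___   read _ → write b, move -1, go to B
B | __a[_]b___   read _ → write b, move -1, go to B
B | __[a]bb___   read a → write a, move +1, go to A
A | __a[b]b___   read b → write _, move +1, go to A
A | __a_[b]___   read b → write _, move +1, go to A
A | __a__[_]__   read _ → write a, move -1, go to B
B | __a_[_]a__   read _ → write b, move -1, go to B
B | __a[_]ba__   read _ → write b, move -1, go to B
B | __[a]bba__   read a → write a, move +1, go to A
A | __a[b]ba__   read b → write _, move +1, go to A
A | __a_[b]a__   read b → write _, move +1, go to A
A | __a__[a]__   read a → write _, move +1, go to B
B | __a___[_]_   read _ → write b, move -1, go to B
B | __a__[_]b_   read _ → write b, move -1, go to B
B | __a_[_]bb_   read _ → write b, move -1, go to B
B | __a[_]bbb_   read _ → write b, move -1, go to B
B | __[a]bbbb_   read a → write a, move +1, go to A
A | __a[b]bbb_   read b → write _, move +1, go to A
A | __a_[b]bb_   read b → write _, move +1, go to A
A | __a__[b]b_   read b → write _, move +1, go to A
A | __a___[b]_   read b → write _, move +1, go to A
A | __a____[_]   read _ → write a, move -1, go to B
B | __a___[_]a   read _ → write b, move -1, go to B
B | __a__[_]ba
After 29 steps: state B, head at 5, tape a___ba.

state B, head at 5, tape a___ba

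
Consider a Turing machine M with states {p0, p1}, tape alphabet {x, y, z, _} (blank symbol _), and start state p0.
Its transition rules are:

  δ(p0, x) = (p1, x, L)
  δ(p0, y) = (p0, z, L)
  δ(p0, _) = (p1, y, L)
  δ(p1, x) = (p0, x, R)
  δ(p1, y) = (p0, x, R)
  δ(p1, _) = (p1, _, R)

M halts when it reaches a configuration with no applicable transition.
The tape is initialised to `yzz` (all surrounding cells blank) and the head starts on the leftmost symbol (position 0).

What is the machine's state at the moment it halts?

p0

state=p0 head=0 tape=__[y]zz   (p0,y)→(p0,z,L)
state=p0 head=-1 tape=_[_]zzz   (p0,_)→(p1,y,L)
state=p1 head=-2 tape=[_]yzzz   (p1,_)→(p1,_,R)
state=p1 head=-1 tape=_[y]zzz   (p1,y)→(p0,x,R)
state=p0 head=0 tape=_x[z]zz
No transition is defined for (p0, z); M halts in state p0.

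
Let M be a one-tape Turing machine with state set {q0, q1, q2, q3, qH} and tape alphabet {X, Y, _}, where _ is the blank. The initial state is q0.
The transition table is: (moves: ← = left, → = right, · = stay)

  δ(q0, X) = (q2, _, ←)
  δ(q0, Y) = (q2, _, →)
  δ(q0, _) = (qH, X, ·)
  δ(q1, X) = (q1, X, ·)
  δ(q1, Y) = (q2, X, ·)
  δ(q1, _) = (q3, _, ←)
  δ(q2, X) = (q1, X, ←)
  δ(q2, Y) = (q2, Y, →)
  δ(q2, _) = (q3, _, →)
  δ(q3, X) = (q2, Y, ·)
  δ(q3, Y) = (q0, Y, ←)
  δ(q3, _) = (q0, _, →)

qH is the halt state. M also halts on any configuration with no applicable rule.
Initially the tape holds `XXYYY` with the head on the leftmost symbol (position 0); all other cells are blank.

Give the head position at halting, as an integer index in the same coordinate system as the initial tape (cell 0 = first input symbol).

q0 | _[X]XYYY___   read X → write _, move ←, go to q2
q2 | [_]_XYYY___   read _ → write _, move →, go to q3
q3 | _[_]XYYY___   read _ → write _, move →, go to q0
q0 | __[X]YYY___   read X → write _, move ←, go to q2
q2 | _[_]_YYY___   read _ → write _, move →, go to q3
q3 | __[_]YYY___   read _ → write _, move →, go to q0
q0 | ___[Y]YY___   read Y → write _, move →, go to q2
q2 | ____[Y]Y___   read Y → write Y, move →, go to q2
q2 | ____Y[Y]___   read Y → write Y, move →, go to q2
q2 | ____YY[_]__   read _ → write _, move →, go to q3
q3 | ____YY_[_]_   read _ → write _, move →, go to q0
q0 | ____YY__[_]   read _ → write X, move ·, go to qH
qH | ____YY__[X]
At halt the head is at cell 7.

7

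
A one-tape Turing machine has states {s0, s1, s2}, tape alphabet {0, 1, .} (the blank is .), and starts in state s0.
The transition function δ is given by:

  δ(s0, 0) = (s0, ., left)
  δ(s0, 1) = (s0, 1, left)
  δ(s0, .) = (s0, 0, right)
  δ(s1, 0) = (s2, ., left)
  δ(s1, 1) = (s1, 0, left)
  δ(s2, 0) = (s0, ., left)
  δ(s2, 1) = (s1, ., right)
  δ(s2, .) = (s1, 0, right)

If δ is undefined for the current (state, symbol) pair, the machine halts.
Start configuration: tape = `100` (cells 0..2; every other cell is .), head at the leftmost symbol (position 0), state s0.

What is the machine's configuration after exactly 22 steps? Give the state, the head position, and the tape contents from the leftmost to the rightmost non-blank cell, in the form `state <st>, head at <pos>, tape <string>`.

state s0, head at -2, tape 000.100

state=s0 head=0 tape=....[1]00   (s0,1)→(s0,1,left)
state=s0 head=-1 tape=...[.]100   (s0,.)→(s0,0,right)
state=s0 head=0 tape=...0[1]00   (s0,1)→(s0,1,left)
state=s0 head=-1 tape=...[0]100   (s0,0)→(s0,.,left)
state=s0 head=-2 tape=..[.].100   (s0,.)→(s0,0,right)
state=s0 head=-1 tape=..0[.]100   (s0,.)→(s0,0,right)
state=s0 head=0 tape=..00[1]00   (s0,1)→(s0,1,left)
state=s0 head=-1 tape=..0[0]100   (s0,0)→(s0,.,left)
state=s0 head=-2 tape=..[0].100   (s0,0)→(s0,.,left)
state=s0 head=-3 tape=.[.]..100   (s0,.)→(s0,0,right)
state=s0 head=-2 tape=.0[.].100   (s0,.)→(s0,0,right)
state=s0 head=-1 tape=.00[.]100   (s0,.)→(s0,0,right)
state=s0 head=0 tape=.000[1]00   (s0,1)→(s0,1,left)
state=s0 head=-1 tape=.00[0]100   (s0,0)→(s0,.,left)
state=s0 head=-2 tape=.0[0].100   (s0,0)→(s0,.,left)
state=s0 head=-3 tape=.[0]..100   (s0,0)→(s0,.,left)
state=s0 head=-4 tape=[.]...100   (s0,.)→(s0,0,right)
state=s0 head=-3 tape=0[.]..100   (s0,.)→(s0,0,right)
state=s0 head=-2 tape=00[.].100   (s0,.)→(s0,0,right)
state=s0 head=-1 tape=000[.]100   (s0,.)→(s0,0,right)
state=s0 head=0 tape=0000[1]00   (s0,1)→(s0,1,left)
state=s0 head=-1 tape=000[0]100   (s0,0)→(s0,.,left)
state=s0 head=-2 tape=00[0].100
After 22 steps: state s0, head at -2, tape 000.100.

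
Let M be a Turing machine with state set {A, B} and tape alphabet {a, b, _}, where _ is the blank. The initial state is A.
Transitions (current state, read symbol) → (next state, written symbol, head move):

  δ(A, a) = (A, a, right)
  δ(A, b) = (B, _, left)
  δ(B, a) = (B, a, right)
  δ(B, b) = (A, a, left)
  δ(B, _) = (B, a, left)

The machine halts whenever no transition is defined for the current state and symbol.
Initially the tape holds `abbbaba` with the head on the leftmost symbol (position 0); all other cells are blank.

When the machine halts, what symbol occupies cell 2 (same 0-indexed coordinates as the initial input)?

state=A head=0 tape=[a]bbbaba_   (A,a)→(A,a,right)
state=A head=1 tape=a[b]bbaba_   (A,b)→(B,_,left)
state=B head=0 tape=[a]_bbaba_   (B,a)→(B,a,right)
state=B head=1 tape=a[_]bbaba_   (B,_)→(B,a,left)
state=B head=0 tape=[a]abbaba_   (B,a)→(B,a,right)
state=B head=1 tape=a[a]bbaba_   (B,a)→(B,a,right)
state=B head=2 tape=aa[b]baba_   (B,b)→(A,a,left)
state=A head=1 tape=a[a]ababa_   (A,a)→(A,a,right)
state=A head=2 tape=aa[a]baba_   (A,a)→(A,a,right)
state=A head=3 tape=aaa[b]aba_   (A,b)→(B,_,left)
state=B head=2 tape=aa[a]_aba_   (B,a)→(B,a,right)
state=B head=3 tape=aaa[_]aba_   (B,_)→(B,a,left)
state=B head=2 tape=aa[a]aaba_   (B,a)→(B,a,right)
state=B head=3 tape=aaa[a]aba_   (B,a)→(B,a,right)
state=B head=4 tape=aaaa[a]ba_   (B,a)→(B,a,right)
state=B head=5 tape=aaaaa[b]a_   (B,b)→(A,a,left)
state=A head=4 tape=aaaa[a]aa_   (A,a)→(A,a,right)
state=A head=5 tape=aaaaa[a]a_   (A,a)→(A,a,right)
state=A head=6 tape=aaaaaa[a]_   (A,a)→(A,a,right)
state=A head=7 tape=aaaaaaa[_]
Cell 2 holds a when M halts.

a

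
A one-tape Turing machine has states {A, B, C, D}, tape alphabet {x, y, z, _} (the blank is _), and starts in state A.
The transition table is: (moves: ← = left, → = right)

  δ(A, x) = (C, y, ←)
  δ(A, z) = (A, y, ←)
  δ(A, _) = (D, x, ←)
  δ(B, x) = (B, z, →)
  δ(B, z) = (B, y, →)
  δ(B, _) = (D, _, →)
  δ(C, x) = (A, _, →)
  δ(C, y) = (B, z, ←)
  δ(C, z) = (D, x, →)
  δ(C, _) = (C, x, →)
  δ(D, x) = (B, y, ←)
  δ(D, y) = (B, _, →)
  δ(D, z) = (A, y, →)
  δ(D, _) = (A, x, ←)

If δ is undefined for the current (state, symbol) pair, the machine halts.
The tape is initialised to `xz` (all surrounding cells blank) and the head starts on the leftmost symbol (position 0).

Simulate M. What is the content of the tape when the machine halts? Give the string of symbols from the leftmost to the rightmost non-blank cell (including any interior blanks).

state=A head=0 tape=_[x]z____   (A,x)→(C,y,←)
state=C head=-1 tape=[_]yz____   (C,_)→(C,x,→)
state=C head=0 tape=x[y]z____   (C,y)→(B,z,←)
state=B head=-1 tape=[x]zz____   (B,x)→(B,z,→)
state=B head=0 tape=z[z]z____   (B,z)→(B,y,→)
state=B head=1 tape=zy[z]____   (B,z)→(B,y,→)
state=B head=2 tape=zyy[_]___   (B,_)→(D,_,→)
state=D head=3 tape=zyy_[_]__   (D,_)→(A,x,←)
state=A head=2 tape=zyy[_]x__   (A,_)→(D,x,←)
state=D head=1 tape=zy[y]xx__   (D,y)→(B,_,→)
state=B head=2 tape=zy_[x]x__   (B,x)→(B,z,→)
state=B head=3 tape=zy_z[x]__   (B,x)→(B,z,→)
state=B head=4 tape=zy_zz[_]_   (B,_)→(D,_,→)
state=D head=5 tape=zy_zz_[_]   (D,_)→(A,x,←)
state=A head=4 tape=zy_zz[_]x   (A,_)→(D,x,←)
state=D head=3 tape=zy_z[z]xx   (D,z)→(A,y,→)
state=A head=4 tape=zy_zy[x]x   (A,x)→(C,y,←)
state=C head=3 tape=zy_z[y]yx   (C,y)→(B,z,←)
state=B head=2 tape=zy_[z]zyx   (B,z)→(B,y,→)
state=B head=3 tape=zy_y[z]yx   (B,z)→(B,y,→)
state=B head=4 tape=zy_yy[y]x
The non-blank tape span at halt is zy_yyyx.

zy_yyyx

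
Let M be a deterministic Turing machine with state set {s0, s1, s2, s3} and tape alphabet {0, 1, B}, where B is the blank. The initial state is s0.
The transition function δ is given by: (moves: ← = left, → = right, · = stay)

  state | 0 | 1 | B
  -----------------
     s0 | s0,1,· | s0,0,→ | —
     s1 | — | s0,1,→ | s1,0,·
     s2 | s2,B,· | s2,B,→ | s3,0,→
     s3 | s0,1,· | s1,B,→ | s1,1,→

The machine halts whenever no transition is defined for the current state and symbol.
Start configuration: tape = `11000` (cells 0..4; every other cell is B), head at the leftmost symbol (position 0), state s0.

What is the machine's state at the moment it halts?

s0 | [1]1000B   read 1 → write 0, move →, go to s0
s0 | 0[1]000B   read 1 → write 0, move →, go to s0
s0 | 00[0]00B   read 0 → write 1, move ·, go to s0
s0 | 00[1]00B   read 1 → write 0, move →, go to s0
s0 | 000[0]0B   read 0 → write 1, move ·, go to s0
s0 | 000[1]0B   read 1 → write 0, move →, go to s0
s0 | 0000[0]B   read 0 → write 1, move ·, go to s0
s0 | 0000[1]B   read 1 → write 0, move →, go to s0
s0 | 00000[B]
No transition is defined for (s0, B); M halts in state s0.

s0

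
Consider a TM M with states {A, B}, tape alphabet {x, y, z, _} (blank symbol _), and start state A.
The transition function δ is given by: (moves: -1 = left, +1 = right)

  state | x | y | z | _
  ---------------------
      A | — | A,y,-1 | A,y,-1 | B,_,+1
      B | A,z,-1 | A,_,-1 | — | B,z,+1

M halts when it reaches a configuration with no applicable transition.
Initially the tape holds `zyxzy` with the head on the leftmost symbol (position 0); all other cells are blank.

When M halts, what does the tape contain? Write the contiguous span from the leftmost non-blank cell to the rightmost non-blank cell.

zzzzy

A | _[z]yxzy   read z → write y, move -1, go to A
A | [_]yyxzy   read _ → write _, move +1, go to B
B | _[y]yxzy   read y → write _, move -1, go to A
A | [_]_yxzy   read _ → write _, move +1, go to B
B | _[_]yxzy   read _ → write z, move +1, go to B
B | _z[y]xzy   read y → write _, move -1, go to A
A | _[z]_xzy   read z → write y, move -1, go to A
A | [_]y_xzy   read _ → write _, move +1, go to B
B | _[y]_xzy   read y → write _, move -1, go to A
A | [_]__xzy   read _ → write _, move +1, go to B
B | _[_]_xzy   read _ → write z, move +1, go to B
B | _z[_]xzy   read _ → write z, move +1, go to B
B | _zz[x]zy   read x → write z, move -1, go to A
A | _z[z]zzy   read z → write y, move -1, go to A
A | _[z]yzzy   read z → write y, move -1, go to A
A | [_]yyzzy   read _ → write _, move +1, go to B
B | _[y]yzzy   read y → write _, move -1, go to A
A | [_]_yzzy   read _ → write _, move +1, go to B
B | _[_]yzzy   read _ → write z, move +1, go to B
B | _z[y]zzy   read y → write _, move -1, go to A
A | _[z]_zzy   read z → write y, move -1, go to A
A | [_]y_zzy   read _ → write _, move +1, go to B
B | _[y]_zzy   read y → write _, move -1, go to A
A | [_]__zzy   read _ → write _, move +1, go to B
B | _[_]_zzy   read _ → write z, move +1, go to B
B | _z[_]zzy   read _ → write z, move +1, go to B
B | _zz[z]zy
The non-blank tape span at halt is zzzzy.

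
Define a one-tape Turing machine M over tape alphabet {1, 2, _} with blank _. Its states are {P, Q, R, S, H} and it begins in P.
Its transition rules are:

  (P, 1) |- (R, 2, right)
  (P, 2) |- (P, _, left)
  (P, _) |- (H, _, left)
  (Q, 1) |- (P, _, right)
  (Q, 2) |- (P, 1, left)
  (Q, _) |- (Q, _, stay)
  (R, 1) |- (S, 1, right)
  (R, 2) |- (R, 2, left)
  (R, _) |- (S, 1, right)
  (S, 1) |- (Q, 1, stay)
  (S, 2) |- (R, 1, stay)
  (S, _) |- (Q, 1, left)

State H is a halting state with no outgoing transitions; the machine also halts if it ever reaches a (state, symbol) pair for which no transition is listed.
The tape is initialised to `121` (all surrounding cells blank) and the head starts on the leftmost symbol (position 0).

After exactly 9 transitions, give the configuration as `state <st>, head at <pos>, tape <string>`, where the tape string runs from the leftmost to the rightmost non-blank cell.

state=P head=0 tape=_[1]21   (P,1)→(R,2,right)
state=R head=1 tape=_2[2]1   (R,2)→(R,2,left)
state=R head=0 tape=_[2]21   (R,2)→(R,2,left)
state=R head=-1 tape=[_]221   (R,_)→(S,1,right)
state=S head=0 tape=1[2]21   (S,2)→(R,1,stay)
state=R head=0 tape=1[1]21   (R,1)→(S,1,right)
state=S head=1 tape=11[2]1   (S,2)→(R,1,stay)
state=R head=1 tape=11[1]1   (R,1)→(S,1,right)
state=S head=2 tape=111[1]   (S,1)→(Q,1,stay)
state=Q head=2 tape=111[1]
After 9 steps: state Q, head at 2, tape 1111.

state Q, head at 2, tape 1111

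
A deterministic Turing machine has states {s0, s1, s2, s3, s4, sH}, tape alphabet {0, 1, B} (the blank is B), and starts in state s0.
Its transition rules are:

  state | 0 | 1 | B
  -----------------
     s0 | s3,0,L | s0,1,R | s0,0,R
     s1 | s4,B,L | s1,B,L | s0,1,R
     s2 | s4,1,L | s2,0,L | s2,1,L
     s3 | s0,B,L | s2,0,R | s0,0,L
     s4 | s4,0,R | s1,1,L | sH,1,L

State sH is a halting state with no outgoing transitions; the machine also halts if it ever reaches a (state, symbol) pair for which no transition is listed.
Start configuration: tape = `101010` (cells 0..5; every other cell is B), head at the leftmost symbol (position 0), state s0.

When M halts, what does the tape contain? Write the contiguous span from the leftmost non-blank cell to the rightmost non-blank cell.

1B11010

state=s0 head=0 tape=BB[1]01010   (s0,1)→(s0,1,R)
state=s0 head=1 tape=BB1[0]1010   (s0,0)→(s3,0,L)
state=s3 head=0 tape=BB[1]01010   (s3,1)→(s2,0,R)
state=s2 head=1 tape=BB0[0]1010   (s2,0)→(s4,1,L)
state=s4 head=0 tape=BB[0]11010   (s4,0)→(s4,0,R)
state=s4 head=1 tape=BB0[1]1010   (s4,1)→(s1,1,L)
state=s1 head=0 tape=BB[0]11010   (s1,0)→(s4,B,L)
state=s4 head=-1 tape=B[B]B11010   (s4,B)→(sH,1,L)
state=sH head=-2 tape=[B]1B11010
The non-blank tape span at halt is 1B11010.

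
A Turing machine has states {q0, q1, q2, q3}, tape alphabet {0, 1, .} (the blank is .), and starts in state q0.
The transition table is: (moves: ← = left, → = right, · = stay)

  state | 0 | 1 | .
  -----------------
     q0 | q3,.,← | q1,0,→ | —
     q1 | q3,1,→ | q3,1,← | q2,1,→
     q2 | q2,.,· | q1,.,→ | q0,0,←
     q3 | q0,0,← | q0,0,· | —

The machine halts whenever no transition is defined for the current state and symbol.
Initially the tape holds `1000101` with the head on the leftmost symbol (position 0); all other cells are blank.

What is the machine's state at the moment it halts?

state=q0 head=0 tape=.[1]000101   (q0,1)→(q1,0,→)
state=q1 head=1 tape=.0[0]00101   (q1,0)→(q3,1,→)
state=q3 head=2 tape=.01[0]0101   (q3,0)→(q0,0,←)
state=q0 head=1 tape=.0[1]00101   (q0,1)→(q1,0,→)
state=q1 head=2 tape=.00[0]0101   (q1,0)→(q3,1,→)
state=q3 head=3 tape=.001[0]101   (q3,0)→(q0,0,←)
state=q0 head=2 tape=.00[1]0101   (q0,1)→(q1,0,→)
state=q1 head=3 tape=.000[0]101   (q1,0)→(q3,1,→)
state=q3 head=4 tape=.0001[1]01   (q3,1)→(q0,0,·)
state=q0 head=4 tape=.0001[0]01   (q0,0)→(q3,.,←)
state=q3 head=3 tape=.000[1].01   (q3,1)→(q0,0,·)
state=q0 head=3 tape=.000[0].01   (q0,0)→(q3,.,←)
state=q3 head=2 tape=.00[0]..01   (q3,0)→(q0,0,←)
state=q0 head=1 tape=.0[0]0..01   (q0,0)→(q3,.,←)
state=q3 head=0 tape=.[0].0..01   (q3,0)→(q0,0,←)
state=q0 head=-1 tape=[.]0.0..01
No transition is defined for (q0, .); M halts in state q0.

q0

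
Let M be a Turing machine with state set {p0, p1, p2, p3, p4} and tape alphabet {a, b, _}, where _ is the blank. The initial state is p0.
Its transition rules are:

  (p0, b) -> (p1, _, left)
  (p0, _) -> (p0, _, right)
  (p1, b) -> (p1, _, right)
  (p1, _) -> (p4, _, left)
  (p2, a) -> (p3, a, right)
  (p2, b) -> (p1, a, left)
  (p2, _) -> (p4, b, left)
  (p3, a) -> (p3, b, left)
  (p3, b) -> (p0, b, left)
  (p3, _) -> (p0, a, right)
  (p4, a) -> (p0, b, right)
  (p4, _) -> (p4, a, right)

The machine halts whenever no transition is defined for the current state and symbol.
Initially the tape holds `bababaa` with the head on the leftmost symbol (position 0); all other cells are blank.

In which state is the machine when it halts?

p0

state=p0 head=0 tape=__[b]ababaa   (p0,b)→(p1,_,left)
state=p1 head=-1 tape=_[_]_ababaa   (p1,_)→(p4,_,left)
state=p4 head=-2 tape=[_]__ababaa   (p4,_)→(p4,a,right)
state=p4 head=-1 tape=a[_]_ababaa   (p4,_)→(p4,a,right)
state=p4 head=0 tape=aa[_]ababaa   (p4,_)→(p4,a,right)
state=p4 head=1 tape=aaa[a]babaa   (p4,a)→(p0,b,right)
state=p0 head=2 tape=aaab[b]abaa   (p0,b)→(p1,_,left)
state=p1 head=1 tape=aaa[b]_abaa   (p1,b)→(p1,_,right)
state=p1 head=2 tape=aaa_[_]abaa   (p1,_)→(p4,_,left)
state=p4 head=1 tape=aaa[_]_abaa   (p4,_)→(p4,a,right)
state=p4 head=2 tape=aaaa[_]abaa   (p4,_)→(p4,a,right)
state=p4 head=3 tape=aaaaa[a]baa   (p4,a)→(p0,b,right)
state=p0 head=4 tape=aaaaab[b]aa   (p0,b)→(p1,_,left)
state=p1 head=3 tape=aaaaa[b]_aa   (p1,b)→(p1,_,right)
state=p1 head=4 tape=aaaaa_[_]aa   (p1,_)→(p4,_,left)
state=p4 head=3 tape=aaaaa[_]_aa   (p4,_)→(p4,a,right)
state=p4 head=4 tape=aaaaaa[_]aa   (p4,_)→(p4,a,right)
state=p4 head=5 tape=aaaaaaa[a]a   (p4,a)→(p0,b,right)
state=p0 head=6 tape=aaaaaaab[a]
No transition is defined for (p0, a); M halts in state p0.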